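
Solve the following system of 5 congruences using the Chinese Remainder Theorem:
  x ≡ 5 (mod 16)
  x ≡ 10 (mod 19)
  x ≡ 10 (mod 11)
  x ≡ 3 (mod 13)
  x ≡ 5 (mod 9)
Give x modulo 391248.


Product of moduli M = 16 · 19 · 11 · 13 · 9 = 391248.
Merge one congruence at a time:
  Start: x ≡ 5 (mod 16).
  Combine with x ≡ 10 (mod 19); new modulus lcm = 304.
    Write x = 5 + 16·t and substitute into x ≡ 10 (mod 19): 16·t ≡ 10 − 5 = 5 (mod 19).
    The inverse of 16 mod 19 is 6 (since 16·6 = 96 = 5·19 + 1), so t ≡ 6·5 = 30 ≡ 11 (mod 19).
    Then x = 5 + 16·11 = 181, valid modulo lcm(16, 19) = 304: x ≡ 181 (mod 304).
  Combine with x ≡ 10 (mod 11); new modulus lcm = 3344.
    Write x = 181 + 304·t and substitute into x ≡ 10 (mod 11): 304·t ≡ 10 − 181 = -171 (mod 11).
    Reduce coefficients mod 11: 7·t ≡ 5 (mod 11).
    The inverse of 7 mod 11 is 8 (since 7·8 = 56 = 5·11 + 1), so t ≡ 8·5 = 40 ≡ 7 (mod 11).
    Then x = 181 + 304·7 = 2309, valid modulo lcm(304, 11) = 3344: x ≡ 2309 (mod 3344).
  Combine with x ≡ 3 (mod 13); new modulus lcm = 43472.
    Write x = 2309 + 3344·t and substitute into x ≡ 3 (mod 13): 3344·t ≡ 3 − 2309 = -2306 (mod 13).
    Reduce coefficients mod 13: 3·t ≡ 8 (mod 13).
    The inverse of 3 mod 13 is 9 (since 3·9 = 27 = 2·13 + 1), so t ≡ 9·8 = 72 ≡ 7 (mod 13).
    Then x = 2309 + 3344·7 = 25717, valid modulo lcm(3344, 13) = 43472: x ≡ 25717 (mod 43472).
  Combine with x ≡ 5 (mod 9); new modulus lcm = 391248.
    Write x = 25717 + 43472·t and substitute into x ≡ 5 (mod 9): 43472·t ≡ 5 − 25717 = -25712 (mod 9).
    Reduce coefficients mod 9: 2·t ≡ 1 (mod 9).
    The inverse of 2 mod 9 is 5 (since 2·5 = 10 = 1·9 + 1), so t ≡ 5·1 = 5 ≡ 5 (mod 9).
    Then x = 25717 + 43472·5 = 243077, valid modulo lcm(43472, 9) = 391248: x ≡ 243077 (mod 391248).
Verify against each original: 243077 mod 16 = 5, 243077 mod 19 = 10, 243077 mod 11 = 10, 243077 mod 13 = 3, 243077 mod 9 = 5.

x ≡ 243077 (mod 391248).


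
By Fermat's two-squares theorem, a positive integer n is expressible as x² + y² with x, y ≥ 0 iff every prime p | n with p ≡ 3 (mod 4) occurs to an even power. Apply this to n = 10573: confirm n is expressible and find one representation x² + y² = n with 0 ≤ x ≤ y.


Step 1: Factor n = 10573 = 97 · 109.
Step 2: Check the mod-4 condition on each prime factor: 97 ≡ 1 (mod 4), exponent 1; 109 ≡ 1 (mod 4), exponent 1.
All primes ≡ 3 (mod 4) appear to even exponent (or don't appear), so by the two-squares theorem n IS expressible as a sum of two squares.
Step 3: Build a representation. Here n = 97 · 109 is a product of primes ≡ 1 (mod 4). Each prime p ≡ 1 (mod 4) is itself a sum of two squares; find a² by testing p − a² for a perfect square:
  97: 97 − 1² = 96, 97 − 2² = 93, 97 − 3² = 88, 97 − 4² = 81 = 9² ⇒ 97 = 4² + 9².
  109: 109 − 1² = 108, 109 − 2² = 105, 109 − 3² = 100 = 10² ⇒ 109 = 3² + 10².
  Combine using the Brahmagupta–Fibonacci identity (a² + b²)(c² + d²) = (ac − bd)² + (ad + bc)² = (ac + bd)² + (ad − bc)²:
  97 · 109 = 10573: from (4² + 9²)(3² + 10²), take (4·3 − 9·10, 4·10 + 9·3) = (12 − 90, 40 + 27) = (-78, 67); dropping signs (only squares matter) gives (78, 67); check 78² + 67² = 6084 + 4489 = 10573 ✓.
Step 4: Order so x ≤ y and verify: 67² + 78² = 4489 + 6084 = 10573 = n. ✓

n = 10573 = 67² + 78² (one valid representation with x ≤ y).


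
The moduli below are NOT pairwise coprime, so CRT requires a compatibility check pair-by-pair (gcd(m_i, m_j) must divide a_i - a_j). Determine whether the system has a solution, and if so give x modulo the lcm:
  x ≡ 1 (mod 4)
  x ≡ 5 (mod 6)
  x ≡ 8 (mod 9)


Moduli 4, 6, 9 are not pairwise coprime, so CRT works modulo lcm(m_i) when all pairwise compatibility conditions hold.
Pairwise compatibility: gcd(m_i, m_j) must divide a_i - a_j for every pair.
Merge one congruence at a time:
  Start: x ≡ 1 (mod 4).
  Combine with x ≡ 5 (mod 6): gcd(4, 6) = 2; 5 - 1 = 4, which IS divisible by 2, so compatible.
    Write x = 1 + 4·t and substitute into x ≡ 5 (mod 6): 4·t ≡ 5 − 1 = 4 (mod 6).
    Divide the congruence (and modulus) by g = 2: 2·t ≡ 2 (mod 3).
    The inverse of 2 mod 3 is 2 (since 2·2 = 4 = 1·3 + 1), so t ≡ 2·2 = 4 ≡ 1 (mod 3).
    Then x = 1 + 4·1 = 5, valid modulo lcm(4, 6) = 12: x ≡ 5 (mod 12).
  Combine with x ≡ 8 (mod 9): gcd(12, 9) = 3; 8 - 5 = 3, which IS divisible by 3, so compatible.
    Write x = 5 + 12·t and substitute into x ≡ 8 (mod 9): 12·t ≡ 8 − 5 = 3 (mod 9).
    Divide the congruence (and modulus) by g = 3: 4·t ≡ 1 (mod 3).
    Reduce coefficients mod 3: 1·t ≡ 1 (mod 3).
    So t ≡ 1 (mod 3).
    Then x = 5 + 12·1 = 17, valid modulo lcm(12, 9) = 36: x ≡ 17 (mod 36).
Verify: 17 mod 4 = 1, 17 mod 6 = 5, 17 mod 9 = 8.

x ≡ 17 (mod 36).


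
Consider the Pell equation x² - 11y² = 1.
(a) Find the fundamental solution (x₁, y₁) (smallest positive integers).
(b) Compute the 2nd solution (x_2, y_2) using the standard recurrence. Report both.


Step 1: Find the fundamental solution (x₁, y₁) of x² - 11y² = 1.
  Expand √11 as a continued fraction. a₀ = ⌊√11⌋ = 3; iterate m_{k+1} = d_k·a_k − m_k, d_{k+1} = (11 − m_{k+1}²)/d_k, a_{k+1} = ⌊(a₀ + m_{k+1})/d_{k+1}⌋ (starting m₀ = 0, d₀ = 1), with convergents p_k = a_k·p_{k-1} + p_{k-2}, q_k = a_k·q_{k-1} + q_{k-2} (p₋₁ = 1, q₋₁ = 0):
  k = 0: a₀ = 3; p₀/q₀ = 3/1; p₀² − 11·q₀² = 9 − 11 = -2.
  k = 1: m = 3, d = 2, a = ⌊(3 + 3)/2⌋ = 3; p/q = (3·3 + 1)/(3·1 + 0) = 10/3; p² − 11·q² = 100 − 99 = 1.
  The first convergent with p² − 11·q² = 1 gives the fundamental solution (x₁, y₁) = (10, 3).
Step 2: Apply the recurrence (x_{n+1}, y_{n+1}) = (x₁x_n + 11y₁y_n, x₁y_n + y₁x_n) repeatedly.
  From (x_1, y_1) = (10, 3): x_2 = 10·10 + 11·3·3 = 199; y_2 = 10·3 + 3·10 = 60.
Step 3: Verify x_2² - 11·y_2² = 39601 - 39600 = 1 (should be 1). ✓

(x_1, y_1) = (10, 3); (x_2, y_2) = (199, 60).


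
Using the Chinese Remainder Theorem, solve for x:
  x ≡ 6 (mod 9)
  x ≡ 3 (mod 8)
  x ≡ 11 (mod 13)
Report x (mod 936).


Moduli 9, 8, 13 are pairwise coprime; by CRT there is a unique solution modulo M = 9 · 8 · 13 = 936.
Solve pairwise, accumulating the modulus:
  Start with x ≡ 6 (mod 9).
  Combine with x ≡ 3 (mod 8): since gcd(9, 8) = 1, we get a unique residue mod 72.
    Write x = 6 + 9·t and substitute into x ≡ 3 (mod 8): 9·t ≡ 3 − 6 = -3 (mod 8).
    Reduce coefficients mod 8: 1·t ≡ 5 (mod 8).
    So t ≡ 5 (mod 8).
    Then x = 6 + 9·5 = 51, valid modulo lcm(9, 8) = 72: x ≡ 51 (mod 72).
  Combine with x ≡ 11 (mod 13): since gcd(72, 13) = 1, we get a unique residue mod 936.
    Write x = 51 + 72·t and substitute into x ≡ 11 (mod 13): 72·t ≡ 11 − 51 = -40 (mod 13).
    Reduce coefficients mod 13: 7·t ≡ 12 (mod 13).
    The inverse of 7 mod 13 is 2 (since 7·2 = 14 = 1·13 + 1), so t ≡ 2·12 = 24 ≡ 11 (mod 13).
    Then x = 51 + 72·11 = 843, valid modulo lcm(72, 13) = 936: x ≡ 843 (mod 936).
Verify: 843 mod 9 = 6 ✓, 843 mod 8 = 3 ✓, 843 mod 13 = 11 ✓.

x ≡ 843 (mod 936).


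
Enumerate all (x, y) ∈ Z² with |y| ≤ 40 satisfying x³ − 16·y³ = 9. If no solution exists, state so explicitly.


The equation is x³ - 16y³ = 9. For fixed y, x³ = 16·y³ + 9, so a solution requires the RHS to be a perfect cube.
Strategy: iterate y from -40 to 40, compute RHS = 16·y³ + 9, and check whether it is a (positive or negative) perfect cube.
Check small values of y:
  y = 0: RHS = 9 is not a perfect cube.
  y = 1: RHS = 25 is not a perfect cube.
  y = -1: RHS = -7 is not a perfect cube.
  y = 2: RHS = 137 is not a perfect cube.
  y = -2: RHS = -119 is not a perfect cube.
  y = 3: RHS = 441 is not a perfect cube.
  y = -3: RHS = -423 is not a perfect cube.
Continuing the search up to |y| = 40 finds no solutions either.
No (x, y) in the scanned range satisfies the equation.

No integer solutions with |y| ≤ 40.


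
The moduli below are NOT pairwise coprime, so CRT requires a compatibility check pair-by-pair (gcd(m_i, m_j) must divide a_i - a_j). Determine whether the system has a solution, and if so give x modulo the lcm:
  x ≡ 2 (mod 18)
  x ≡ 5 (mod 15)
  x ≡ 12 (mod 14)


Moduli 18, 15, 14 are not pairwise coprime, so CRT works modulo lcm(m_i) when all pairwise compatibility conditions hold.
Pairwise compatibility: gcd(m_i, m_j) must divide a_i - a_j for every pair.
Merge one congruence at a time:
  Start: x ≡ 2 (mod 18).
  Combine with x ≡ 5 (mod 15): gcd(18, 15) = 3; 5 - 2 = 3, which IS divisible by 3, so compatible.
    Write x = 2 + 18·t and substitute into x ≡ 5 (mod 15): 18·t ≡ 5 − 2 = 3 (mod 15).
    Divide the congruence (and modulus) by g = 3: 6·t ≡ 1 (mod 5).
    Reduce coefficients mod 5: 1·t ≡ 1 (mod 5).
    So t ≡ 1 (mod 5).
    Then x = 2 + 18·1 = 20, valid modulo lcm(18, 15) = 90: x ≡ 20 (mod 90).
  Combine with x ≡ 12 (mod 14): gcd(90, 14) = 2; 12 - 20 = -8, which IS divisible by 2, so compatible.
    Write x = 20 + 90·t and substitute into x ≡ 12 (mod 14): 90·t ≡ 12 − 20 = -8 (mod 14).
    Divide the congruence (and modulus) by g = 2: 45·t ≡ -4 (mod 7).
    Reduce coefficients mod 7: 3·t ≡ 3 (mod 7).
    The inverse of 3 mod 7 is 5 (since 3·5 = 15 = 2·7 + 1), so t ≡ 5·3 = 15 ≡ 1 (mod 7).
    Then x = 20 + 90·1 = 110, valid modulo lcm(90, 14) = 630: x ≡ 110 (mod 630).
Verify: 110 mod 18 = 2, 110 mod 15 = 5, 110 mod 14 = 12.

x ≡ 110 (mod 630).


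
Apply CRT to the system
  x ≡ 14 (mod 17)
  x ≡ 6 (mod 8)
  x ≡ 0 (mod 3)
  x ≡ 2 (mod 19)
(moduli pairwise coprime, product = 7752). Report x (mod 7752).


Product of moduli M = 17 · 8 · 3 · 19 = 7752.
Merge one congruence at a time:
  Start: x ≡ 14 (mod 17).
  Combine with x ≡ 6 (mod 8); new modulus lcm = 136.
    Write x = 14 + 17·t and substitute into x ≡ 6 (mod 8): 17·t ≡ 6 − 14 = -8 (mod 8).
    Reduce coefficients mod 8: 1·t ≡ 0 (mod 8).
    So t ≡ 0 (mod 8).
    Then x = 14 + 17·0 = 14, valid modulo lcm(17, 8) = 136: x ≡ 14 (mod 136).
  Combine with x ≡ 0 (mod 3); new modulus lcm = 408.
    Write x = 14 + 136·t and substitute into x ≡ 0 (mod 3): 136·t ≡ 0 − 14 = -14 (mod 3).
    Reduce coefficients mod 3: 1·t ≡ 1 (mod 3).
    So t ≡ 1 (mod 3).
    Then x = 14 + 136·1 = 150, valid modulo lcm(136, 3) = 408: x ≡ 150 (mod 408).
  Combine with x ≡ 2 (mod 19); new modulus lcm = 7752.
    Write x = 150 + 408·t and substitute into x ≡ 2 (mod 19): 408·t ≡ 2 − 150 = -148 (mod 19).
    Reduce coefficients mod 19: 9·t ≡ 4 (mod 19).
    The inverse of 9 mod 19 is 17 (since 9·17 = 153 = 8·19 + 1), so t ≡ 17·4 = 68 ≡ 11 (mod 19).
    Then x = 150 + 408·11 = 4638, valid modulo lcm(408, 19) = 7752: x ≡ 4638 (mod 7752).
Verify against each original: 4638 mod 17 = 14, 4638 mod 8 = 6, 4638 mod 3 = 0, 4638 mod 19 = 2.

x ≡ 4638 (mod 7752).


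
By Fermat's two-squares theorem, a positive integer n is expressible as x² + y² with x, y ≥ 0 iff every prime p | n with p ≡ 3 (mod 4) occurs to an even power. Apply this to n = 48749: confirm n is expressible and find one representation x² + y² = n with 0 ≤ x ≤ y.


Step 1: Factor n = 48749 = 29 · 41^2.
Step 2: Check the mod-4 condition on each prime factor: 29 ≡ 1 (mod 4), exponent 1; 41 ≡ 1 (mod 4), exponent 2.
All primes ≡ 3 (mod 4) appear to even exponent (or don't appear), so by the two-squares theorem n IS expressible as a sum of two squares.
Step 3: Build a representation. Here n = 29 · 41 · 41 is a product of primes ≡ 1 (mod 4). Each prime p ≡ 1 (mod 4) is itself a sum of two squares; find a² by testing p − a² for a perfect square:
  29: 29 − 1² = 28, 29 − 2² = 25 = 5² ⇒ 29 = 2² + 5².
  41: 41 − 1² = 40, 41 − 2² = 37, 41 − 3² = 32, 41 − 4² = 25 = 5² ⇒ 41 = 4² + 5².
  Combine using the Brahmagupta–Fibonacci identity (a² + b²)(c² + d²) = (ac − bd)² + (ad + bc)² = (ac + bd)² + (ad − bc)²:
  29 · 41 = 1189: from (2² + 5²)(4² + 5²), take (2·4 − 5·5, 2·5 + 5·4) = (8 − 25, 10 + 20) = (-17, 30); dropping signs (only squares matter) gives (17, 30); check 17² + 30² = 289 + 900 = 1189 ✓.
  1189 · 41 = 48749: from (17² + 30²)(4² + 5²), take (17·4 − 30·5, 17·5 + 30·4) = (68 − 150, 85 + 120) = (-82, 205); dropping signs (only squares matter) gives (82, 205); check 82² + 205² = 6724 + 42025 = 48749 ✓.
Step 4: Order so x ≤ y and verify: 82² + 205² = 6724 + 42025 = 48749 = n. ✓

n = 48749 = 82² + 205² (one valid representation with x ≤ y).


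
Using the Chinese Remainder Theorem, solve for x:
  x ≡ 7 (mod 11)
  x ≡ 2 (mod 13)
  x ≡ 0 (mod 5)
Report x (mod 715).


Moduli 11, 13, 5 are pairwise coprime; by CRT there is a unique solution modulo M = 11 · 13 · 5 = 715.
Solve pairwise, accumulating the modulus:
  Start with x ≡ 7 (mod 11).
  Combine with x ≡ 2 (mod 13): since gcd(11, 13) = 1, we get a unique residue mod 143.
    Write x = 7 + 11·t and substitute into x ≡ 2 (mod 13): 11·t ≡ 2 − 7 = -5 (mod 13).
    Reduce coefficients mod 13: 11·t ≡ 8 (mod 13).
    The inverse of 11 mod 13 is 6 (since 11·6 = 66 = 5·13 + 1), so t ≡ 6·8 = 48 ≡ 9 (mod 13).
    Then x = 7 + 11·9 = 106, valid modulo lcm(11, 13) = 143: x ≡ 106 (mod 143).
  Combine with x ≡ 0 (mod 5): since gcd(143, 5) = 1, we get a unique residue mod 715.
    Write x = 106 + 143·t and substitute into x ≡ 0 (mod 5): 143·t ≡ 0 − 106 = -106 (mod 5).
    Reduce coefficients mod 5: 3·t ≡ 4 (mod 5).
    The inverse of 3 mod 5 is 2 (since 3·2 = 6 = 1·5 + 1), so t ≡ 2·4 = 8 ≡ 3 (mod 5).
    Then x = 106 + 143·3 = 535, valid modulo lcm(143, 5) = 715: x ≡ 535 (mod 715).
Verify: 535 mod 11 = 7 ✓, 535 mod 13 = 2 ✓, 535 mod 5 = 0 ✓.

x ≡ 535 (mod 715).


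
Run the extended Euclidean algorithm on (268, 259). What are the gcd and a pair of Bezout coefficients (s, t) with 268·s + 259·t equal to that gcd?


Euclidean algorithm on (268, 259) — divide until remainder is 0:
  268 = 1 · 259 + 9
  259 = 28 · 9 + 7
  9 = 1 · 7 + 2
  7 = 3 · 2 + 1
  2 = 2 · 1 + 0
gcd(268, 259) = 1.
Track Bezout coefficients alongside the remainders: start with r₀ = 268 = a·1 + b·0 (s = 1, t = 0) and r₁ = 259 = a·0 + b·1 (s = 0, t = 1); each new remainder r_{k+1} = r_{k-1} − q_k·r_k inherits s_{k+1} = s_{k-1} − q_k·s_k, t_{k+1} = t_{k-1} − q_k·t_k, so r_k = a·s_k + b·t_k at every step:
  q = 1: r = 9, s = 1 − 1·0 = 1, t = 0 − 1·1 = -1  (check: 268·1 + 259·(-1) = 9)
  q = 28: r = 7, s = 0 − 28·1 = -28, t = 1 − 28·(-1) = 29  (check: 268·(-28) + 259·29 = 7)
  q = 1: r = 2, s = 1 − 1·(-28) = 29, t = -1 − 1·29 = -30  (check: 268·29 + 259·(-30) = 2)
  q = 3: r = 1, s = -28 − 3·29 = -115, t = 29 − 3·(-30) = 119  (check: 268·(-115) + 259·119 = 1)
The row with r = 1 (the gcd) gives the Bezout coefficients s = -115, t = 119.
Result: 268 · (-115) + 259 · (119) = 1.

gcd(268, 259) = 1; s = -115, t = 119 (check: 268·(-115) + 259·119 = 1).


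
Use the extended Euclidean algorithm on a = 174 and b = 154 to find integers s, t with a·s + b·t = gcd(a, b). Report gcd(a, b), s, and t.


Euclidean algorithm on (174, 154) — divide until remainder is 0:
  174 = 1 · 154 + 20
  154 = 7 · 20 + 14
  20 = 1 · 14 + 6
  14 = 2 · 6 + 2
  6 = 3 · 2 + 0
gcd(174, 154) = 2.
Track Bezout coefficients alongside the remainders: start with r₀ = 174 = a·1 + b·0 (s = 1, t = 0) and r₁ = 154 = a·0 + b·1 (s = 0, t = 1); each new remainder r_{k+1} = r_{k-1} − q_k·r_k inherits s_{k+1} = s_{k-1} − q_k·s_k, t_{k+1} = t_{k-1} − q_k·t_k, so r_k = a·s_k + b·t_k at every step:
  q = 1: r = 20, s = 1 − 1·0 = 1, t = 0 − 1·1 = -1  (check: 174·1 + 154·(-1) = 20)
  q = 7: r = 14, s = 0 − 7·1 = -7, t = 1 − 7·(-1) = 8  (check: 174·(-7) + 154·8 = 14)
  q = 1: r = 6, s = 1 − 1·(-7) = 8, t = -1 − 1·8 = -9  (check: 174·8 + 154·(-9) = 6)
  q = 2: r = 2, s = -7 − 2·8 = -23, t = 8 − 2·(-9) = 26  (check: 174·(-23) + 154·26 = 2)
The row with r = 2 (the gcd) gives the Bezout coefficients s = -23, t = 26.
Result: 174 · (-23) + 154 · (26) = 2.

gcd(174, 154) = 2; s = -23, t = 26 (check: 174·(-23) + 154·26 = 2).


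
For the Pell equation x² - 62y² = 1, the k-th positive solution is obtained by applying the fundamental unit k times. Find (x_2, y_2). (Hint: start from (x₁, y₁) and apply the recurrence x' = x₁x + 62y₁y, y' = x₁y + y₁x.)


Step 1: Find the fundamental solution (x₁, y₁) of x² - 62y² = 1.
  Expand √62 as a continued fraction. a₀ = ⌊√62⌋ = 7; iterate m_{k+1} = d_k·a_k − m_k, d_{k+1} = (62 − m_{k+1}²)/d_k, a_{k+1} = ⌊(a₀ + m_{k+1})/d_{k+1}⌋ (starting m₀ = 0, d₀ = 1), with convergents p_k = a_k·p_{k-1} + p_{k-2}, q_k = a_k·q_{k-1} + q_{k-2} (p₋₁ = 1, q₋₁ = 0):
  k = 0: a₀ = 7; p₀/q₀ = 7/1; p₀² − 62·q₀² = 49 − 62 = -13.
  k = 1: m = 7, d = 13, a = ⌊(7 + 7)/13⌋ = 1; p/q = (1·7 + 1)/(1·1 + 0) = 8/1; p² − 62·q² = 64 − 62 = 2.
  k = 2: m = 6, d = 2, a = ⌊(7 + 6)/2⌋ = 6; p/q = (6·8 + 7)/(6·1 + 1) = 55/7; p² − 62·q² = 3025 − 3038 = -13.
  k = 3: m = 6, d = 13, a = ⌊(7 + 6)/13⌋ = 1; p/q = (1·55 + 8)/(1·7 + 1) = 63/8; p² − 62·q² = 3969 − 3968 = 1.
  The first convergent with p² − 62·q² = 1 gives the fundamental solution (x₁, y₁) = (63, 8).
Step 2: Apply the recurrence (x_{n+1}, y_{n+1}) = (x₁x_n + 62y₁y_n, x₁y_n + y₁x_n) repeatedly.
  From (x_1, y_1) = (63, 8): x_2 = 63·63 + 62·8·8 = 7937; y_2 = 63·8 + 8·63 = 1008.
Step 3: Verify x_2² - 62·y_2² = 62995969 - 62995968 = 1 (should be 1). ✓

(x_1, y_1) = (63, 8); (x_2, y_2) = (7937, 1008).


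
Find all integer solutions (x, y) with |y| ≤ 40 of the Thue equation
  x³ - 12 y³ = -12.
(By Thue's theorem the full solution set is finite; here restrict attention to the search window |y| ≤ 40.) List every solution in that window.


The equation is x³ - 12y³ = -12. For fixed y, x³ = 12·y³ − 12, so a solution requires the RHS to be a perfect cube.
Strategy: iterate y from -40 to 40, compute RHS = 12·y³ − 12, and check whether it is a (positive or negative) perfect cube.
Check small values of y:
  y = 0: RHS = -12 is not a perfect cube.
  y = 1: RHS = 0 = (0)³ ⇒ x = 0 works.
  y = -1: RHS = -24 is not a perfect cube.
  y = 2: RHS = 84 is not a perfect cube.
  y = -2: RHS = -108 is not a perfect cube.
  y = 3: RHS = 312 is not a perfect cube.
  y = -3: RHS = -336 is not a perfect cube.
Continuing the search up to |y| = 40 finds no further solutions beyond those listed.
Collected solutions: (0, 1).

Solutions (with |y| ≤ 40): (0, 1).


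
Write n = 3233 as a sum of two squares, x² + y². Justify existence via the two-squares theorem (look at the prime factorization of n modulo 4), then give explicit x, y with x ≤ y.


Step 1: Factor n = 3233 = 53 · 61.
Step 2: Check the mod-4 condition on each prime factor: 53 ≡ 1 (mod 4), exponent 1; 61 ≡ 1 (mod 4), exponent 1.
All primes ≡ 3 (mod 4) appear to even exponent (or don't appear), so by the two-squares theorem n IS expressible as a sum of two squares.
Step 3: Build a representation. Here n = 53 · 61 is a product of primes ≡ 1 (mod 4). Each prime p ≡ 1 (mod 4) is itself a sum of two squares; find a² by testing p − a² for a perfect square:
  53: 53 − 1² = 52, 53 − 2² = 49 = 7² ⇒ 53 = 2² + 7².
  61: 61 − 1² = 60, 61 − 2² = 57, 61 − 3² = 52, 61 − 4² = 45, 61 − 5² = 36 = 6² ⇒ 61 = 5² + 6².
  Combine using the Brahmagupta–Fibonacci identity (a² + b²)(c² + d²) = (ac − bd)² + (ad + bc)² = (ac + bd)² + (ad − bc)²:
  53 · 61 = 3233: from (2² + 7²)(5² + 6²), take (2·5 − 7·6, 2·6 + 7·5) = (10 − 42, 12 + 35) = (-32, 47); dropping signs (only squares matter) gives (32, 47); check 32² + 47² = 1024 + 2209 = 3233 ✓.
Step 4: Order so x ≤ y and verify: 32² + 47² = 1024 + 2209 = 3233 = n. ✓

n = 3233 = 32² + 47² (one valid representation with x ≤ y).


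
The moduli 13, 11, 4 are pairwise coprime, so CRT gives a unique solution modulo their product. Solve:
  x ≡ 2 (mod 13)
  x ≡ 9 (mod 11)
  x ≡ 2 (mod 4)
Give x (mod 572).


Moduli 13, 11, 4 are pairwise coprime; by CRT there is a unique solution modulo M = 13 · 11 · 4 = 572.
Solve pairwise, accumulating the modulus:
  Start with x ≡ 2 (mod 13).
  Combine with x ≡ 9 (mod 11): since gcd(13, 11) = 1, we get a unique residue mod 143.
    Write x = 2 + 13·t and substitute into x ≡ 9 (mod 11): 13·t ≡ 9 − 2 = 7 (mod 11).
    Reduce coefficients mod 11: 2·t ≡ 7 (mod 11).
    The inverse of 2 mod 11 is 6 (since 2·6 = 12 = 1·11 + 1), so t ≡ 6·7 = 42 ≡ 9 (mod 11).
    Then x = 2 + 13·9 = 119, valid modulo lcm(13, 11) = 143: x ≡ 119 (mod 143).
  Combine with x ≡ 2 (mod 4): since gcd(143, 4) = 1, we get a unique residue mod 572.
    Write x = 119 + 143·t and substitute into x ≡ 2 (mod 4): 143·t ≡ 2 − 119 = -117 (mod 4).
    Reduce coefficients mod 4: 3·t ≡ 3 (mod 4).
    The inverse of 3 mod 4 is 3 (since 3·3 = 9 = 2·4 + 1), so t ≡ 3·3 = 9 ≡ 1 (mod 4).
    Then x = 119 + 143·1 = 262, valid modulo lcm(143, 4) = 572: x ≡ 262 (mod 572).
Verify: 262 mod 13 = 2 ✓, 262 mod 11 = 9 ✓, 262 mod 4 = 2 ✓.

x ≡ 262 (mod 572).


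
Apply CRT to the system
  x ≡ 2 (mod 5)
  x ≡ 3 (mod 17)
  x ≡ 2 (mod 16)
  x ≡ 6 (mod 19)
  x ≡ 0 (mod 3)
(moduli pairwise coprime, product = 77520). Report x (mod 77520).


Product of moduli M = 5 · 17 · 16 · 19 · 3 = 77520.
Merge one congruence at a time:
  Start: x ≡ 2 (mod 5).
  Combine with x ≡ 3 (mod 17); new modulus lcm = 85.
    Write x = 2 + 5·t and substitute into x ≡ 3 (mod 17): 5·t ≡ 3 − 2 = 1 (mod 17).
    The inverse of 5 mod 17 is 7 (since 5·7 = 35 = 2·17 + 1), so t ≡ 7·1 = 7 ≡ 7 (mod 17).
    Then x = 2 + 5·7 = 37, valid modulo lcm(5, 17) = 85: x ≡ 37 (mod 85).
  Combine with x ≡ 2 (mod 16); new modulus lcm = 1360.
    Write x = 37 + 85·t and substitute into x ≡ 2 (mod 16): 85·t ≡ 2 − 37 = -35 (mod 16).
    Reduce coefficients mod 16: 5·t ≡ 13 (mod 16).
    The inverse of 5 mod 16 is 13 (since 5·13 = 65 = 4·16 + 1), so t ≡ 13·13 = 169 ≡ 9 (mod 16).
    Then x = 37 + 85·9 = 802, valid modulo lcm(85, 16) = 1360: x ≡ 802 (mod 1360).
  Combine with x ≡ 6 (mod 19); new modulus lcm = 25840.
    Write x = 802 + 1360·t and substitute into x ≡ 6 (mod 19): 1360·t ≡ 6 − 802 = -796 (mod 19).
    Reduce coefficients mod 19: 11·t ≡ 2 (mod 19).
    The inverse of 11 mod 19 is 7 (since 11·7 = 77 = 4·19 + 1), so t ≡ 7·2 = 14 ≡ 14 (mod 19).
    Then x = 802 + 1360·14 = 19842, valid modulo lcm(1360, 19) = 25840: x ≡ 19842 (mod 25840).
  Combine with x ≡ 0 (mod 3); new modulus lcm = 77520.
    Write x = 19842 + 25840·t and substitute into x ≡ 0 (mod 3): 25840·t ≡ 0 − 19842 = -19842 (mod 3).
    Reduce coefficients mod 3: 1·t ≡ 0 (mod 3).
    So t ≡ 0 (mod 3).
    Then x = 19842 + 25840·0 = 19842, valid modulo lcm(25840, 3) = 77520: x ≡ 19842 (mod 77520).
Verify against each original: 19842 mod 5 = 2, 19842 mod 17 = 3, 19842 mod 16 = 2, 19842 mod 19 = 6, 19842 mod 3 = 0.

x ≡ 19842 (mod 77520).


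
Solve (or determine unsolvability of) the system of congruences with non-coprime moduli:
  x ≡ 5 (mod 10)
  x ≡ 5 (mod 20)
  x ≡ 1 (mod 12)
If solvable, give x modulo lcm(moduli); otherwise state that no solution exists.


Moduli 10, 20, 12 are not pairwise coprime, so CRT works modulo lcm(m_i) when all pairwise compatibility conditions hold.
Pairwise compatibility: gcd(m_i, m_j) must divide a_i - a_j for every pair.
Merge one congruence at a time:
  Start: x ≡ 5 (mod 10).
  Combine with x ≡ 5 (mod 20): gcd(10, 20) = 10; 5 - 5 = 0, which IS divisible by 10, so compatible.
    Write x = 5 + 10·t and substitute into x ≡ 5 (mod 20): 10·t ≡ 5 − 5 = 0 (mod 20).
    Divide the congruence (and modulus) by g = 10: 1·t ≡ 0 (mod 2).
    So t ≡ 0 (mod 2).
    Then x = 5 + 10·0 = 5, valid modulo lcm(10, 20) = 20: x ≡ 5 (mod 20).
  Combine with x ≡ 1 (mod 12): gcd(20, 12) = 4; 1 - 5 = -4, which IS divisible by 4, so compatible.
    Write x = 5 + 20·t and substitute into x ≡ 1 (mod 12): 20·t ≡ 1 − 5 = -4 (mod 12).
    Divide the congruence (and modulus) by g = 4: 5·t ≡ -1 (mod 3).
    Reduce coefficients mod 3: 2·t ≡ 2 (mod 3).
    The inverse of 2 mod 3 is 2 (since 2·2 = 4 = 1·3 + 1), so t ≡ 2·2 = 4 ≡ 1 (mod 3).
    Then x = 5 + 20·1 = 25, valid modulo lcm(20, 12) = 60: x ≡ 25 (mod 60).
Verify: 25 mod 10 = 5, 25 mod 20 = 5, 25 mod 12 = 1.

x ≡ 25 (mod 60).


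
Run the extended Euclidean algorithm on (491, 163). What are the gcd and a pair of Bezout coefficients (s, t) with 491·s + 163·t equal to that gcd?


Euclidean algorithm on (491, 163) — divide until remainder is 0:
  491 = 3 · 163 + 2
  163 = 81 · 2 + 1
  2 = 2 · 1 + 0
gcd(491, 163) = 1.
Track Bezout coefficients alongside the remainders: start with r₀ = 491 = a·1 + b·0 (s = 1, t = 0) and r₁ = 163 = a·0 + b·1 (s = 0, t = 1); each new remainder r_{k+1} = r_{k-1} − q_k·r_k inherits s_{k+1} = s_{k-1} − q_k·s_k, t_{k+1} = t_{k-1} − q_k·t_k, so r_k = a·s_k + b·t_k at every step:
  q = 3: r = 2, s = 1 − 3·0 = 1, t = 0 − 3·1 = -3  (check: 491·1 + 163·(-3) = 2)
  q = 81: r = 1, s = 0 − 81·1 = -81, t = 1 − 81·(-3) = 244  (check: 491·(-81) + 163·244 = 1)
The row with r = 1 (the gcd) gives the Bezout coefficients s = -81, t = 244.
Result: 491 · (-81) + 163 · (244) = 1.

gcd(491, 163) = 1; s = -81, t = 244 (check: 491·(-81) + 163·244 = 1).


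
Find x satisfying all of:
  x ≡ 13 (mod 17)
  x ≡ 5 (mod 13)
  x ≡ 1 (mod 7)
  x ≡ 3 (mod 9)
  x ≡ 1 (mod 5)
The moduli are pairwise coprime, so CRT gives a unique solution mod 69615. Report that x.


Product of moduli M = 17 · 13 · 7 · 9 · 5 = 69615.
Merge one congruence at a time:
  Start: x ≡ 13 (mod 17).
  Combine with x ≡ 5 (mod 13); new modulus lcm = 221.
    Write x = 13 + 17·t and substitute into x ≡ 5 (mod 13): 17·t ≡ 5 − 13 = -8 (mod 13).
    Reduce coefficients mod 13: 4·t ≡ 5 (mod 13).
    The inverse of 4 mod 13 is 10 (since 4·10 = 40 = 3·13 + 1), so t ≡ 10·5 = 50 ≡ 11 (mod 13).
    Then x = 13 + 17·11 = 200, valid modulo lcm(17, 13) = 221: x ≡ 200 (mod 221).
  Combine with x ≡ 1 (mod 7); new modulus lcm = 1547.
    Write x = 200 + 221·t and substitute into x ≡ 1 (mod 7): 221·t ≡ 1 − 200 = -199 (mod 7).
    Reduce coefficients mod 7: 4·t ≡ 4 (mod 7).
    The inverse of 4 mod 7 is 2 (since 4·2 = 8 = 1·7 + 1), so t ≡ 2·4 = 8 ≡ 1 (mod 7).
    Then x = 200 + 221·1 = 421, valid modulo lcm(221, 7) = 1547: x ≡ 421 (mod 1547).
  Combine with x ≡ 3 (mod 9); new modulus lcm = 13923.
    Write x = 421 + 1547·t and substitute into x ≡ 3 (mod 9): 1547·t ≡ 3 − 421 = -418 (mod 9).
    Reduce coefficients mod 9: 8·t ≡ 5 (mod 9).
    The inverse of 8 mod 9 is 8 (since 8·8 = 64 = 7·9 + 1), so t ≡ 8·5 = 40 ≡ 4 (mod 9).
    Then x = 421 + 1547·4 = 6609, valid modulo lcm(1547, 9) = 13923: x ≡ 6609 (mod 13923).
  Combine with x ≡ 1 (mod 5); new modulus lcm = 69615.
    Write x = 6609 + 13923·t and substitute into x ≡ 1 (mod 5): 13923·t ≡ 1 − 6609 = -6608 (mod 5).
    Reduce coefficients mod 5: 3·t ≡ 2 (mod 5).
    The inverse of 3 mod 5 is 2 (since 3·2 = 6 = 1·5 + 1), so t ≡ 2·2 = 4 ≡ 4 (mod 5).
    Then x = 6609 + 13923·4 = 62301, valid modulo lcm(13923, 5) = 69615: x ≡ 62301 (mod 69615).
Verify against each original: 62301 mod 17 = 13, 62301 mod 13 = 5, 62301 mod 7 = 1, 62301 mod 9 = 3, 62301 mod 5 = 1.

x ≡ 62301 (mod 69615).


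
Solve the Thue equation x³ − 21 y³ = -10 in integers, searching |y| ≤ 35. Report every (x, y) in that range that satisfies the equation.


The equation is x³ - 21y³ = -10. For fixed y, x³ = 21·y³ − 10, so a solution requires the RHS to be a perfect cube.
Strategy: iterate y from -35 to 35, compute RHS = 21·y³ − 10, and check whether it is a (positive or negative) perfect cube.
Check small values of y:
  y = 0: RHS = -10 is not a perfect cube.
  y = 1: RHS = 11 is not a perfect cube.
  y = -1: RHS = -31 is not a perfect cube.
  y = 2: RHS = 158 is not a perfect cube.
  y = -2: RHS = -178 is not a perfect cube.
  y = 3: RHS = 557 is not a perfect cube.
  y = -3: RHS = -577 is not a perfect cube.
Continuing the search up to |y| = 35 finds no solutions either.
No (x, y) in the scanned range satisfies the equation.

No integer solutions with |y| ≤ 35.


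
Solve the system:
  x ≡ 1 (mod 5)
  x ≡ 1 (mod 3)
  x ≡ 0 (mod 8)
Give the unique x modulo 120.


Moduli 5, 3, 8 are pairwise coprime; by CRT there is a unique solution modulo M = 5 · 3 · 8 = 120.
Solve pairwise, accumulating the modulus:
  Start with x ≡ 1 (mod 5).
  Combine with x ≡ 1 (mod 3): since gcd(5, 3) = 1, we get a unique residue mod 15.
    Write x = 1 + 5·t and substitute into x ≡ 1 (mod 3): 5·t ≡ 1 − 1 = 0 (mod 3).
    Reduce coefficients mod 3: 2·t ≡ 0 (mod 3).
    The inverse of 2 mod 3 is 2 (since 2·2 = 4 = 1·3 + 1), so t ≡ 2·0 = 0 ≡ 0 (mod 3).
    Then x = 1 + 5·0 = 1, valid modulo lcm(5, 3) = 15: x ≡ 1 (mod 15).
  Combine with x ≡ 0 (mod 8): since gcd(15, 8) = 1, we get a unique residue mod 120.
    Write x = 1 + 15·t and substitute into x ≡ 0 (mod 8): 15·t ≡ 0 − 1 = -1 (mod 8).
    Reduce coefficients mod 8: 7·t ≡ 7 (mod 8).
    The inverse of 7 mod 8 is 7 (since 7·7 = 49 = 6·8 + 1), so t ≡ 7·7 = 49 ≡ 1 (mod 8).
    Then x = 1 + 15·1 = 16, valid modulo lcm(15, 8) = 120: x ≡ 16 (mod 120).
Verify: 16 mod 5 = 1 ✓, 16 mod 3 = 1 ✓, 16 mod 8 = 0 ✓.

x ≡ 16 (mod 120).


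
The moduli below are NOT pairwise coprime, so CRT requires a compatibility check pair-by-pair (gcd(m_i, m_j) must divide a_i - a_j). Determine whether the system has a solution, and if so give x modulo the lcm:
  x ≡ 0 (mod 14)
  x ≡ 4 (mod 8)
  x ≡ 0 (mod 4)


Moduli 14, 8, 4 are not pairwise coprime, so CRT works modulo lcm(m_i) when all pairwise compatibility conditions hold.
Pairwise compatibility: gcd(m_i, m_j) must divide a_i - a_j for every pair.
Merge one congruence at a time:
  Start: x ≡ 0 (mod 14).
  Combine with x ≡ 4 (mod 8): gcd(14, 8) = 2; 4 - 0 = 4, which IS divisible by 2, so compatible.
    Write x = 0 + 14·t and substitute into x ≡ 4 (mod 8): 14·t ≡ 4 − 0 = 4 (mod 8).
    Divide the congruence (and modulus) by g = 2: 7·t ≡ 2 (mod 4).
    Reduce coefficients mod 4: 3·t ≡ 2 (mod 4).
    The inverse of 3 mod 4 is 3 (since 3·3 = 9 = 2·4 + 1), so t ≡ 3·2 = 6 ≡ 2 (mod 4).
    Then x = 0 + 14·2 = 28, valid modulo lcm(14, 8) = 56: x ≡ 28 (mod 56).
  Combine with x ≡ 0 (mod 4): gcd(56, 4) = 4; 0 - 28 = -28, which IS divisible by 4, so compatible.
    Write x = 28 + 56·t and substitute into x ≡ 0 (mod 4): 56·t ≡ 0 − 28 = -28 (mod 4).
    Divide the congruence (and modulus) by g = 4: 14·t ≡ -7 (mod 1).
    Modulo 1 every t works; take t = 0.
    Then x = 28 + 56·0 = 28, valid modulo lcm(56, 4) = 56: x ≡ 28 (mod 56).
Verify: 28 mod 14 = 0, 28 mod 8 = 4, 28 mod 4 = 0.

x ≡ 28 (mod 56).


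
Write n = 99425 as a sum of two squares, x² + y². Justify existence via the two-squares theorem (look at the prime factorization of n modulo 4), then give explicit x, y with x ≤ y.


Step 1: Factor n = 99425 = 5^2 · 41 · 97.
Step 2: Check the mod-4 condition on each prime factor: 5 ≡ 1 (mod 4), exponent 2; 41 ≡ 1 (mod 4), exponent 1; 97 ≡ 1 (mod 4), exponent 1.
All primes ≡ 3 (mod 4) appear to even exponent (or don't appear), so by the two-squares theorem n IS expressible as a sum of two squares.
Step 3: Build a representation. Group n = k² · m with k = 5 and m = 41 · 97 = 3977 (a product of primes ≡ 1 (mod 4)); a representation of m scales to one of n via (k·x)² + (k·y)² = k²(x² + y²). Each prime p ≡ 1 (mod 4) is itself a sum of two squares; find a² by testing p − a² for a perfect square:
  41: 41 − 1² = 40, 41 − 2² = 37, 41 − 3² = 32, 41 − 4² = 25 = 5² ⇒ 41 = 4² + 5².
  97: 97 − 1² = 96, 97 − 2² = 93, 97 − 3² = 88, 97 − 4² = 81 = 9² ⇒ 97 = 4² + 9².
  Combine using the Brahmagupta–Fibonacci identity (a² + b²)(c² + d²) = (ac − bd)² + (ad + bc)² = (ac + bd)² + (ad − bc)²:
  41 · 97 = 3977: from (4² + 5²)(4² + 9²), take (4·4 − 5·9, 4·9 + 5·4) = (16 − 45, 36 + 20) = (-29, 56); dropping signs (only squares matter) gives (29, 56); check 29² + 56² = 841 + 3136 = 3977 ✓.
  Scale by k = 5: (5·29, 5·56) = (145, 280).
Step 4: Order so x ≤ y and verify: 145² + 280² = 21025 + 78400 = 99425 = n. ✓

n = 99425 = 145² + 280² (one valid representation with x ≤ y).


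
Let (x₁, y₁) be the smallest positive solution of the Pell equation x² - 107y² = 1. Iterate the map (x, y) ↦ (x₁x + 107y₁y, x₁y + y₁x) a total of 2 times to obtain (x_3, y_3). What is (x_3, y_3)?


Step 1: Find the fundamental solution (x₁, y₁) of x² - 107y² = 1.
  Expand √107 as a continued fraction. a₀ = ⌊√107⌋ = 10; iterate m_{k+1} = d_k·a_k − m_k, d_{k+1} = (107 − m_{k+1}²)/d_k, a_{k+1} = ⌊(a₀ + m_{k+1})/d_{k+1}⌋ (starting m₀ = 0, d₀ = 1), with convergents p_k = a_k·p_{k-1} + p_{k-2}, q_k = a_k·q_{k-1} + q_{k-2} (p₋₁ = 1, q₋₁ = 0):
  k = 0: a₀ = 10; p₀/q₀ = 10/1; p₀² − 107·q₀² = 100 − 107 = -7.
  k = 1: m = 10, d = 7, a = ⌊(10 + 10)/7⌋ = 2; p/q = (2·10 + 1)/(2·1 + 0) = 21/2; p² − 107·q² = 441 − 428 = 13.
  k = 2: m = 4, d = 13, a = ⌊(10 + 4)/13⌋ = 1; p/q = (1·21 + 10)/(1·2 + 1) = 31/3; p² − 107·q² = 961 − 963 = -2.
  k = 3: m = 9, d = 2, a = ⌊(10 + 9)/2⌋ = 9; p/q = (9·31 + 21)/(9·3 + 2) = 300/29; p² − 107·q² = 90000 − 89987 = 13.
  k = 4: m = 9, d = 13, a = ⌊(10 + 9)/13⌋ = 1; p/q = (1·300 + 31)/(1·29 + 3) = 331/32; p² − 107·q² = 109561 − 109568 = -7.
  k = 5: m = 4, d = 7, a = ⌊(10 + 4)/7⌋ = 2; p/q = (2·331 + 300)/(2·32 + 29) = 962/93; p² − 107·q² = 925444 − 925443 = 1.
  The first convergent with p² − 107·q² = 1 gives the fundamental solution (x₁, y₁) = (962, 93).
Step 2: Apply the recurrence (x_{n+1}, y_{n+1}) = (x₁x_n + 107y₁y_n, x₁y_n + y₁x_n) repeatedly.
  From (x_1, y_1) = (962, 93): x_2 = 962·962 + 107·93·93 = 1850887; y_2 = 962·93 + 93·962 = 178932.
  From (x_2, y_2) = (1850887, 178932): x_3 = 962·1850887 + 107·93·178932 = 3561105626; y_3 = 962·178932 + 93·1850887 = 344265075.
Step 3: Verify x_3² - 107·y_3² = 12681473279528851876 - 12681473279528851875 = 1 (should be 1). ✓

(x_1, y_1) = (962, 93); (x_3, y_3) = (3561105626, 344265075).


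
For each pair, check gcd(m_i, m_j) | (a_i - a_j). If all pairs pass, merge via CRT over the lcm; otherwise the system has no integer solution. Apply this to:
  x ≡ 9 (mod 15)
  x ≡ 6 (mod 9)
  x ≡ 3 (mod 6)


Moduli 15, 9, 6 are not pairwise coprime, so CRT works modulo lcm(m_i) when all pairwise compatibility conditions hold.
Pairwise compatibility: gcd(m_i, m_j) must divide a_i - a_j for every pair.
Merge one congruence at a time:
  Start: x ≡ 9 (mod 15).
  Combine with x ≡ 6 (mod 9): gcd(15, 9) = 3; 6 - 9 = -3, which IS divisible by 3, so compatible.
    Write x = 9 + 15·t and substitute into x ≡ 6 (mod 9): 15·t ≡ 6 − 9 = -3 (mod 9).
    Divide the congruence (and modulus) by g = 3: 5·t ≡ -1 (mod 3).
    Reduce coefficients mod 3: 2·t ≡ 2 (mod 3).
    The inverse of 2 mod 3 is 2 (since 2·2 = 4 = 1·3 + 1), so t ≡ 2·2 = 4 ≡ 1 (mod 3).
    Then x = 9 + 15·1 = 24, valid modulo lcm(15, 9) = 45: x ≡ 24 (mod 45).
  Combine with x ≡ 3 (mod 6): gcd(45, 6) = 3; 3 - 24 = -21, which IS divisible by 3, so compatible.
    Write x = 24 + 45·t and substitute into x ≡ 3 (mod 6): 45·t ≡ 3 − 24 = -21 (mod 6).
    Divide the congruence (and modulus) by g = 3: 15·t ≡ -7 (mod 2).
    Reduce coefficients mod 2: 1·t ≡ 1 (mod 2).
    So t ≡ 1 (mod 2).
    Then x = 24 + 45·1 = 69, valid modulo lcm(45, 6) = 90: x ≡ 69 (mod 90).
Verify: 69 mod 15 = 9, 69 mod 9 = 6, 69 mod 6 = 3.

x ≡ 69 (mod 90).


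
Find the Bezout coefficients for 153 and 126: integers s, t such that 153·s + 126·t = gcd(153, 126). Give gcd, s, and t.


Euclidean algorithm on (153, 126) — divide until remainder is 0:
  153 = 1 · 126 + 27
  126 = 4 · 27 + 18
  27 = 1 · 18 + 9
  18 = 2 · 9 + 0
gcd(153, 126) = 9.
Track Bezout coefficients alongside the remainders: start with r₀ = 153 = a·1 + b·0 (s = 1, t = 0) and r₁ = 126 = a·0 + b·1 (s = 0, t = 1); each new remainder r_{k+1} = r_{k-1} − q_k·r_k inherits s_{k+1} = s_{k-1} − q_k·s_k, t_{k+1} = t_{k-1} − q_k·t_k, so r_k = a·s_k + b·t_k at every step:
  q = 1: r = 27, s = 1 − 1·0 = 1, t = 0 − 1·1 = -1  (check: 153·1 + 126·(-1) = 27)
  q = 4: r = 18, s = 0 − 4·1 = -4, t = 1 − 4·(-1) = 5  (check: 153·(-4) + 126·5 = 18)
  q = 1: r = 9, s = 1 − 1·(-4) = 5, t = -1 − 1·5 = -6  (check: 153·5 + 126·(-6) = 9)
The row with r = 9 (the gcd) gives the Bezout coefficients s = 5, t = -6.
Result: 153 · (5) + 126 · (-6) = 9.

gcd(153, 126) = 9; s = 5, t = -6 (check: 153·5 + 126·(-6) = 9).


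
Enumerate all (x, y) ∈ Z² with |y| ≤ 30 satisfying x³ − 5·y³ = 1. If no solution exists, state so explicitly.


The equation is x³ - 5y³ = 1. For fixed y, x³ = 5·y³ + 1, so a solution requires the RHS to be a perfect cube.
Strategy: iterate y from -30 to 30, compute RHS = 5·y³ + 1, and check whether it is a (positive or negative) perfect cube.
Check small values of y:
  y = 0: RHS = 1 = (1)³ ⇒ x = 1 works.
  y = 1: RHS = 6 is not a perfect cube.
  y = -1: RHS = -4 is not a perfect cube.
  y = 2: RHS = 41 is not a perfect cube.
  y = -2: RHS = -39 is not a perfect cube.
  y = 3: RHS = 136 is not a perfect cube.
  y = -3: RHS = -134 is not a perfect cube.
Continuing the search up to |y| = 30 finds no further solutions beyond those listed.
Collected solutions: (1, 0).

Solutions (with |y| ≤ 30): (1, 0).


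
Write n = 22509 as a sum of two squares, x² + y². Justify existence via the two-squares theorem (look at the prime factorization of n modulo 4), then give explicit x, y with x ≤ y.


Step 1: Factor n = 22509 = 3^2 · 41 · 61.
Step 2: Check the mod-4 condition on each prime factor: 3 ≡ 3 (mod 4), exponent 2 (must be even); 41 ≡ 1 (mod 4), exponent 1; 61 ≡ 1 (mod 4), exponent 1.
All primes ≡ 3 (mod 4) appear to even exponent (or don't appear), so by the two-squares theorem n IS expressible as a sum of two squares.
Step 3: Build a representation. Group n = k² · m with k = 3 and m = 41 · 61 = 2501 (a product of primes ≡ 1 (mod 4)); a representation of m scales to one of n via (k·x)² + (k·y)² = k²(x² + y²). Each prime p ≡ 1 (mod 4) is itself a sum of two squares; find a² by testing p − a² for a perfect square:
  41: 41 − 1² = 40, 41 − 2² = 37, 41 − 3² = 32, 41 − 4² = 25 = 5² ⇒ 41 = 4² + 5².
  61: 61 − 1² = 60, 61 − 2² = 57, 61 − 3² = 52, 61 − 4² = 45, 61 − 5² = 36 = 6² ⇒ 61 = 5² + 6².
  Combine using the Brahmagupta–Fibonacci identity (a² + b²)(c² + d²) = (ac − bd)² + (ad + bc)² = (ac + bd)² + (ad − bc)²:
  41 · 61 = 2501: from (4² + 5²)(5² + 6²), take (4·5 − 5·6, 4·6 + 5·5) = (20 − 30, 24 + 25) = (-10, 49); dropping signs (only squares matter) gives (10, 49); check 10² + 49² = 100 + 2401 = 2501 ✓.
  Scale by k = 3: (3·10, 3·49) = (30, 147).
Step 4: Order so x ≤ y and verify: 30² + 147² = 900 + 21609 = 22509 = n. ✓

n = 22509 = 30² + 147² (one valid representation with x ≤ y).


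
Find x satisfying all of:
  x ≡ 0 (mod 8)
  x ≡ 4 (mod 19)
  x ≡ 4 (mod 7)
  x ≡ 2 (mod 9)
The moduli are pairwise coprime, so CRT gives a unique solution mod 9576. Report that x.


Product of moduli M = 8 · 19 · 7 · 9 = 9576.
Merge one congruence at a time:
  Start: x ≡ 0 (mod 8).
  Combine with x ≡ 4 (mod 19); new modulus lcm = 152.
    Write x = 0 + 8·t and substitute into x ≡ 4 (mod 19): 8·t ≡ 4 − 0 = 4 (mod 19).
    The inverse of 8 mod 19 is 12 (since 8·12 = 96 = 5·19 + 1), so t ≡ 12·4 = 48 ≡ 10 (mod 19).
    Then x = 0 + 8·10 = 80, valid modulo lcm(8, 19) = 152: x ≡ 80 (mod 152).
  Combine with x ≡ 4 (mod 7); new modulus lcm = 1064.
    Write x = 80 + 152·t and substitute into x ≡ 4 (mod 7): 152·t ≡ 4 − 80 = -76 (mod 7).
    Reduce coefficients mod 7: 5·t ≡ 1 (mod 7).
    The inverse of 5 mod 7 is 3 (since 5·3 = 15 = 2·7 + 1), so t ≡ 3·1 = 3 ≡ 3 (mod 7).
    Then x = 80 + 152·3 = 536, valid modulo lcm(152, 7) = 1064: x ≡ 536 (mod 1064).
  Combine with x ≡ 2 (mod 9); new modulus lcm = 9576.
    Write x = 536 + 1064·t and substitute into x ≡ 2 (mod 9): 1064·t ≡ 2 − 536 = -534 (mod 9).
    Reduce coefficients mod 9: 2·t ≡ 6 (mod 9).
    The inverse of 2 mod 9 is 5 (since 2·5 = 10 = 1·9 + 1), so t ≡ 5·6 = 30 ≡ 3 (mod 9).
    Then x = 536 + 1064·3 = 3728, valid modulo lcm(1064, 9) = 9576: x ≡ 3728 (mod 9576).
Verify against each original: 3728 mod 8 = 0, 3728 mod 19 = 4, 3728 mod 7 = 4, 3728 mod 9 = 2.

x ≡ 3728 (mod 9576).
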